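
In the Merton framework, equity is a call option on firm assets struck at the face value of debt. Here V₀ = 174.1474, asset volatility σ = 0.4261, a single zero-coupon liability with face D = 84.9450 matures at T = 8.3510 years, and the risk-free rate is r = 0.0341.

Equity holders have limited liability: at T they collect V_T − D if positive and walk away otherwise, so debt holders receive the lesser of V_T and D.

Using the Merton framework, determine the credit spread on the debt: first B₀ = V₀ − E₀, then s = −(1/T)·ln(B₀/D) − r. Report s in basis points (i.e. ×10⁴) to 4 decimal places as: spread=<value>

spread=287.0513

Equity is a call on the firm's assets struck at D = 84.9450:
d₁ = [ln(V₀/D) + (r + σ²/2)T] / (σ√T)
   = [ln(174.1474/84.9450) + (0.0341 + 0.5·0.4261²)·8.3510] / (0.4261·√8.3510)
   = [0.717898 + 1.042878] / 1.231348 = 1.429958
d₂ = d₁ − σ√T = 1.429958 − 1.231348 = 0.198610
N(d₁) = 0.923635,  N(d₂) = 0.578716,  e^(−rT) = 0.752188
E₀ = V₀·N(d₁) − D·e^(−rT)·N(d₂)
   = 174.1474·0.923635 − 84.9450·0.752188·0.578716 = 123.871878
B₀ = V₀ − E₀ = 174.1474 − 123.871878 = 50.275522
spread = −(1/T)·ln(B₀/D) − r = −(1/8.3510)·ln(50.275522/84.9450) − 0.0341 = 0.02870513
in basis points: 0.02870513 × 10⁴ = 287.0513 bp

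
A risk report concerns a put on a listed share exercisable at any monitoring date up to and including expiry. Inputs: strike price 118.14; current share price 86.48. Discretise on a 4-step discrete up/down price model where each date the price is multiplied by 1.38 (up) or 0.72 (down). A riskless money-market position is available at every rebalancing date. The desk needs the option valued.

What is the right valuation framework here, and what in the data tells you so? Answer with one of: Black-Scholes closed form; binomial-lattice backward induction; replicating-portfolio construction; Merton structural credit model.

Key observation: an American put (K = 118.14, S₀ = 86.48) on a 4-date tree has no closed form — the optimal stopping decision is embedded and must be resolved recursively from expiry.

framework: binomial-lattice backward induction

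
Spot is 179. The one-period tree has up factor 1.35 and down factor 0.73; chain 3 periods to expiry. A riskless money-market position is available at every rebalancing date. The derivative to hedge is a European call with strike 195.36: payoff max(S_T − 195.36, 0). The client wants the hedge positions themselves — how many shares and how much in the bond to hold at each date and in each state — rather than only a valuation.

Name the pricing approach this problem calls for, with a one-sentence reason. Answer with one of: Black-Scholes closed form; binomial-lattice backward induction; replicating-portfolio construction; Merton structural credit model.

framework: replicating-portfolio construction

Key observation: the mandate to exhibit the hedge at every date and state singles out the replicating-portfolio construction on the 3-period tree with factors 1.35 and 0.73 from 179.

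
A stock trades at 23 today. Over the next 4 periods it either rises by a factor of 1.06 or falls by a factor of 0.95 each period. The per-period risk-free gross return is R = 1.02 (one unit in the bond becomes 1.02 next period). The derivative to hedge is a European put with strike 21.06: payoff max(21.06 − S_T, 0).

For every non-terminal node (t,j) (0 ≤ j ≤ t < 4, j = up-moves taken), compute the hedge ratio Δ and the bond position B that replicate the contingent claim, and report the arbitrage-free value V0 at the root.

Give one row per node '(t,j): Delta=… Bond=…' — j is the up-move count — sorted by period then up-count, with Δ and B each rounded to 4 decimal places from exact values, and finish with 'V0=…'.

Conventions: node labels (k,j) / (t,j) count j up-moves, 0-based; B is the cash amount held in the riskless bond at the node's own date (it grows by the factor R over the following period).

Since d<R<u, set p* = (R−d)/(u−d) = 0.6364; price each node as the discounted p*-expectation of its children.
Expiry values: V(4,0)=2.3264, V(4,1)=0.1572, V(4,2)=0.0000, V(4,3)=0.0000, V(4,4)=0.0000
Node (3,0) S=19.7196: V=(p*·0.1572+(1−p*)·2.3264)/1.02=0.9274; Δ=(0.1572−2.3264)/(20.9028−18.7336)=-1.0000; B=V−Δ·S=20.6471
Node (3,1) S=22.0030: V=(p*·0.0000+(1−p*)·0.1572)/1.02=0.0560; Δ=(0.0000−0.1572)/(23.3231−20.9028)=-0.0649; B=V−Δ·S=1.4851
Node (3,2) S=24.5507: V=(p*·0.0000+(1−p*)·0.0000)/1.02=0.0000; Δ=(0.0000−0.0000)/(26.0237−23.3231)=0.0000; B=V−Δ·S=0.0000
Node (3,3) S=27.3934: V=(p*·0.0000+(1−p*)·0.0000)/1.02=0.0000; Δ=(0.0000−0.0000)/(29.0370−26.0237)=0.0000; B=V−Δ·S=0.0000
Node (2,0) S=20.7575: V=(p*·0.0560+(1−p*)·0.9274)/1.02=0.3656; Δ=(0.0560−0.9274)/(22.0030−19.7196)=-0.3816; B=V−Δ·S=8.2873
Node (2,1) S=23.1610: V=(p*·0.0000+(1−p*)·0.0560)/1.02=0.0200; Δ=(0.0000−0.0560)/(24.5507−22.0030)=-0.0220; B=V−Δ·S=0.5295
Node (2,2) S=25.8428: V=(p*·0.0000+(1−p*)·0.0000)/1.02=0.0000; Δ=(0.0000−0.0000)/(27.3934−24.5507)=0.0000; B=V−Δ·S=0.0000
Node (1,0) S=21.8500: V=(p*·0.0200+(1−p*)·0.3656)/1.02=0.1428; Δ=(0.0200−0.3656)/(23.1610−20.7575)=-0.1438; B=V−Δ·S=3.2848
Node (1,1) S=24.3800: V=(p*·0.0000+(1−p*)·0.0200)/1.02=0.0071; Δ=(0.0000−0.0200)/(25.8428−23.1610)=-0.0074; B=V−Δ·S=0.1888
Node (0,0) S=23.0000: V=(p*·0.0071+(1−p*)·0.1428)/1.02=0.0554; Δ=(0.0071−0.1428)/(24.3800−21.8500)=-0.0536; B=V−Δ·S=1.2888
As a check, the time-0 holding Δ(0,0)·S0 + B(0,0) comes to 0.0554 — exactly V0.

(0,0): Delta=-0.0536 Bond=1.2888
(1,0): Delta=-0.1438 Bond=3.2848
(1,1): Delta=-0.0074 Bond=0.1888
(2,0): Delta=-0.3816 Bond=8.2873
(2,1): Delta=-0.0220 Bond=0.5295
(2,2): Delta=0.0000 Bond=0.0000
(3,0): Delta=-1.0000 Bond=20.6471
(3,1): Delta=-0.0649 Bond=1.4851
(3,2): Delta=0.0000 Bond=0.0000
(3,3): Delta=0.0000 Bond=0.0000
V0=0.0554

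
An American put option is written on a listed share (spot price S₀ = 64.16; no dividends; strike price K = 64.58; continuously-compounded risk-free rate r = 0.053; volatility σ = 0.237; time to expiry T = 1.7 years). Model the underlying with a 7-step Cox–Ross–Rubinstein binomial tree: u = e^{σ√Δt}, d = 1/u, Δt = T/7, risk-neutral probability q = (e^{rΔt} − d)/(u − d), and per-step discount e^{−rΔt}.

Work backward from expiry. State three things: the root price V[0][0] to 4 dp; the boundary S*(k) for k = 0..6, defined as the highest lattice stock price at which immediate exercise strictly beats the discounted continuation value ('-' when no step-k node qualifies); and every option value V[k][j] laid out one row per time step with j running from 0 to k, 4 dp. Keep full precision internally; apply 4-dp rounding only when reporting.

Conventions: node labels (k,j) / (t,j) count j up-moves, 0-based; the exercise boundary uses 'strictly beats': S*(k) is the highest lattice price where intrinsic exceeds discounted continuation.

price = 6.0765
boundary = - - 50.7946 45.1954 50.7946 45.1954 50.7946
tree:
6.0765
9.3141 3.3106
13.7854 5.5168 1.4054
19.3846 8.9000 2.6060 0.3587
24.3666 13.7854 4.7196 0.7669 0.0000
28.7994 19.3846 8.2690 1.6394 0.0000 0.0000
32.7436 24.3666 13.7854 3.5048 0.0000 0.0000 0.0000
36.2530 28.7994 19.3846 7.4925 0.0000 0.0000 0.0000 0.0000

Δt=0.24286  u=1.12389  d=0.88977  q=0.52617  discount=0.98721
step 7 (expiry): payoffs max(K−S,0) = 36.2530 28.7994 19.3846 7.4925 0.0000 0.0000 0.0000 0.0000
step 6: (k=6,j=0): S=31.8364, K−S=32.7436, hold=31.9177 ⇒ V=32.7436 exercise | (k=6,j=1): S=40.2134, K−S=24.3666, hold=23.5407 ⇒ V=24.3666 exercise | (k=6,j=2): S=50.7946, K−S=13.7854, hold=12.9595 ⇒ V=13.7854 exercise | (k=6,j=3): S=64.1600, K−S=0.4200, hold=3.5048 ⇒ V=3.5048 continue | (k=6,j=4): S=81.0422, K−S=0.0000, hold=0.0000 ⇒ V=0.0000 continue | (k=6,j=5): S=102.3665, K−S=0.0000, hold=0.0000 ⇒ V=0.0000 continue | (k=6,j=6): S=129.3018, K−S=0.0000, hold=0.0000 ⇒ V=0.0000 continue  boundary S*=50.7946
step 5: (k=5,j=0): S=35.7806, K−S=28.7994, hold=27.9735 ⇒ V=28.7994 exercise | (k=5,j=1): S=45.1954, K−S=19.3846, hold=18.5587 ⇒ V=19.3846 exercise | (k=5,j=2): S=57.0875, K−S=7.4925, hold=8.2690 ⇒ V=8.2690 continue | (k=5,j=3): S=72.1087, K−S=0.0000, hold=1.6394 ⇒ V=1.6394 continue | (k=5,j=4): S=91.0824, K−S=0.0000, hold=0.0000 ⇒ V=0.0000 continue | (k=5,j=5): S=115.0486, K−S=0.0000, hold=0.0000 ⇒ V=0.0000 continue  boundary S*=45.1954
step 4: (k=4,j=0): S=40.2134, K−S=24.3666, hold=23.5407 ⇒ V=24.3666 exercise | (k=4,j=1): S=50.7946, K−S=13.7854, hold=13.3628 ⇒ V=13.7854 exercise | (k=4,j=2): S=64.1600, K−S=0.4200, hold=4.7196 ⇒ V=4.7196 continue | (k=4,j=3): S=81.0422, K−S=0.0000, hold=0.7669 ⇒ V=0.7669 continue | (k=4,j=4): S=102.3665, K−S=0.0000, hold=0.0000 ⇒ V=0.0000 continue  boundary S*=50.7946
step 3: (k=3,j=0): S=45.1954, K−S=19.3846, hold=18.5587 ⇒ V=19.3846 exercise | (k=3,j=1): S=57.0875, K−S=7.4925, hold=8.9000 ⇒ V=8.9000 continue | (k=3,j=2): S=72.1087, K−S=0.0000, hold=2.6060 ⇒ V=2.6060 continue | (k=3,j=3): S=91.0824, K−S=0.0000, hold=0.3587 ⇒ V=0.3587 continue  boundary S*=45.1954
step 2: (k=2,j=0): S=50.7946, K−S=13.7854, hold=13.6906 ⇒ V=13.7854 exercise | (k=2,j=1): S=64.1600, K−S=0.4200, hold=5.5168 ⇒ V=5.5168 continue | (k=2,j=2): S=81.0422, K−S=0.0000, hold=1.4054 ⇒ V=1.4054 continue  boundary S*=50.7946
step 1: (k=1,j=0): S=57.0875, K−S=7.4925, hold=9.3141 ⇒ V=9.3141 continue | (k=1,j=1): S=72.1087, K−S=0.0000, hold=3.3106 ⇒ V=3.3106 continue  boundary S*=-
step 0: (k=0,j=0): S=64.1600, K−S=0.4200, hold=6.0765 ⇒ V=6.0765 continue  boundary S*=-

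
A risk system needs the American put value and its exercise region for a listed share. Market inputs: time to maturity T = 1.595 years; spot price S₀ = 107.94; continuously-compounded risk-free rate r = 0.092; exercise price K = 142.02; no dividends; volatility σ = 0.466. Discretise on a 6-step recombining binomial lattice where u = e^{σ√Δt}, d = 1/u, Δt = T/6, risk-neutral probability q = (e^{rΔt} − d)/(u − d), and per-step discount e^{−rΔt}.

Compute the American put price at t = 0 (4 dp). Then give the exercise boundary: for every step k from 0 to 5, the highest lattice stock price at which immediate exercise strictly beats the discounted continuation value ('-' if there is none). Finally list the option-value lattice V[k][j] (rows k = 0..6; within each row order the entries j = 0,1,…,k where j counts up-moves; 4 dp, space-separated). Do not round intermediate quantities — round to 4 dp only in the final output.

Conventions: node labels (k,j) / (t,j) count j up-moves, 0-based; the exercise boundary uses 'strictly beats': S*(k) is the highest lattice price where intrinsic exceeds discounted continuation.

price = 40.6253
boundary = - 84.8861 66.7561 84.8861 66.7561 84.8861
tree:
40.6253
57.1339 25.5761
75.2639 38.9757 12.9882
89.5217 57.1339 22.1351 4.1701
100.7343 75.2639 36.4753 8.3997 0.0000
109.5522 89.5217 57.1339 16.9193 0.0000 0.0000
116.4867 100.7343 75.2639 34.0800 0.0000 0.0000 0.0000

Δt=0.26583  u=1.27159  d=0.78642  q=0.49125  discount=0.97584
step 6 (expiry): payoffs max(K−S,0) = 116.4867 100.7343 75.2639 34.0800 0.0000 0.0000 0.0000
step 5: (k=5,j=0): S=32.4678, K−S=109.5522, hold=106.1209 ⇒ V=109.5522 exercise | (k=5,j=1): S=52.4983, K−S=89.5217, hold=86.0905 ⇒ V=89.5217 exercise | (k=5,j=2): S=84.8861, K−S=57.1339, hold=53.7027 ⇒ V=57.1339 exercise | (k=5,j=3): S=137.2550, K−S=4.7650, hold=16.9193 ⇒ V=16.9193 continue | (k=5,j=4): S=221.9319, K−S=0.0000, hold=0.0000 ⇒ V=0.0000 continue | (k=5,j=5): S=358.8487, K−S=0.0000, hold=0.0000 ⇒ V=0.0000 continue  boundary S*=84.8861
step 4: (k=4,j=0): S=41.2857, K−S=100.7343, hold=97.3031 ⇒ V=100.7343 exercise | (k=4,j=1): S=66.7561, K−S=75.2639, hold=71.8327 ⇒ V=75.2639 exercise | (k=4,j=2): S=107.9400, K−S=34.0800, hold=36.4753 ⇒ V=36.4753 continue | (k=4,j=3): S=174.5316, K−S=0.0000, hold=8.3997 ⇒ V=8.3997 continue | (k=4,j=4): S=282.2056, K−S=0.0000, hold=0.0000 ⇒ V=0.0000 continue  boundary S*=66.7561
step 3: (k=3,j=0): S=52.4983, K−S=89.5217, hold=86.0905 ⇒ V=89.5217 exercise | (k=3,j=1): S=84.8861, K−S=57.1339, hold=54.8510 ⇒ V=57.1339 exercise | (k=3,j=2): S=137.2550, K−S=4.7650, hold=22.1351 ⇒ V=22.1351 continue | (k=3,j=3): S=221.9319, K−S=0.0000, hold=4.1701 ⇒ V=4.1701 continue  boundary S*=84.8861
step 2: (k=2,j=0): S=66.7561, K−S=75.2639, hold=71.8327 ⇒ V=75.2639 exercise | (k=2,j=1): S=107.9400, K−S=34.0800, hold=38.9757 ⇒ V=38.9757 continue | (k=2,j=2): S=174.5316, K−S=0.0000, hold=12.9882 ⇒ V=12.9882 continue  boundary S*=66.7561
step 1: (k=1,j=0): S=84.8861, K−S=57.1339, hold=56.0496 ⇒ V=57.1339 exercise | (k=1,j=1): S=137.2550, K−S=4.7650, hold=25.5761 ⇒ V=25.5761 continue  boundary S*=84.8861
step 0: (k=0,j=0): S=107.9400, K−S=34.0800, hold=40.6253 ⇒ V=40.6253 continue  boundary S*=-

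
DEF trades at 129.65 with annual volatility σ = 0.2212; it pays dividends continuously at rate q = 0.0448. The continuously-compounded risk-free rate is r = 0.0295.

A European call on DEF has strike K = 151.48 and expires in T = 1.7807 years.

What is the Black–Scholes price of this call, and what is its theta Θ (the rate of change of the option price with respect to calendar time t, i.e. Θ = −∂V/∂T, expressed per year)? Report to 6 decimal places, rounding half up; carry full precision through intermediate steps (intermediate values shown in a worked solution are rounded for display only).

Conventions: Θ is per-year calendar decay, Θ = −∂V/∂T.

price = 6.288793
Θ = -2.772241

σ√T = 0.2212·√1.7807 = 0.295176
d₁ = (ln(S/K) + (r−q+σ²/2)T) / (σ√T) = (ln(129.65/151.48) + (0.0295−0.0448+0.2212²/2)·1.7807) / 0.295176 = (-0.155615 + 0.016320) / 0.295176 = -0.471907
d₂ = d₁ − σ√T = -0.471907 − 0.295176 = -0.767083
e^{−rT} = 0.948825
e^{−qT} = 0.923324
N(d₁) = 0.318497,  N(d₂) = 0.221516
Call price V = S·e^{−qT}·N(d₁) − K·e^{−rT}·N(d₂) = 38.126879 − 31.838086 = 6.288793
φ(d₁) = (1/√(2π))·e^{−d₁²/2} = 0.356905
Θ = −S·e^{−qT}·φ(d₁)·σ/(2√T) + q·S·e^{−qT}·N(d₁) − r·K·e^{−rT}·N(d₂) = −3.541102 + 1.708084 − 0.939224 = -2.772241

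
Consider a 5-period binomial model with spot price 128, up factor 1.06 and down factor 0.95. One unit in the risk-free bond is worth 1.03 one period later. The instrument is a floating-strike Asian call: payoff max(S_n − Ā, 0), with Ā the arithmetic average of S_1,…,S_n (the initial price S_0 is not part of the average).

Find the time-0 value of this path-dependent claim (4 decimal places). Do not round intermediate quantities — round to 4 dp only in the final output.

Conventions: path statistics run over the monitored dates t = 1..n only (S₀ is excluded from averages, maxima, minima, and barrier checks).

price = 7.8506

Set p* = 0.7273 (from d < R < u); the path-dependent value is the discounted p*-expectation over all price paths.
Enumerate all 2^5 = 32 price paths (U = up ×1.06, D = down ×0.95); each path with k up-moves has probability p*^k·(1−p*)^(5−k).
DDDDD: Ā=110.0330, payoff=0.0000, prob=0.001509
UDDDD: Ā=122.7736, payoff=0.0000, prob=0.004024
DUDDD: Ā=119.9576, payoff=0.0000, prob=0.004024
UUDDD: Ā=133.8474, payoff=0.0000, prob=0.010730
DDUDD: Ā=117.2824, payoff=0.0000, prob=0.004024
UDUDD: Ā=130.8625, payoff=0.0000, prob=0.010730
DUUDD: Ā=128.0465, payoff=0.0000, prob=0.010730
UUUDD: Ā=142.8729, payoff=0.0000, prob=0.028612
DDDUD: Ā=114.7410, payoff=0.0000, prob=0.004024
UDDUD: Ā=128.0268, payoff=0.0000, prob=0.010730
DUDUD: Ā=125.2108, payoff=0.0000, prob=0.010730
UUDUD: Ā=139.7089, payoff=0.0000, prob=0.028612
DDUUD: Ā=122.5356, payoff=0.7728, prob=0.010730
UDUUD: Ā=136.7239, payoff=0.8623, prob=0.028612
DUUUD: Ā=133.9079, payoff=3.6783, prob=0.028612
UUUUD: Ā=149.4130, payoff=4.1042, prob=0.076299
DDDDU: Ā=112.3266, payoff=0.0000, prob=0.004024
UDDDU: Ā=125.3328, payoff=0.0000, prob=0.010730
DUDDU: Ā=122.5168, payoff=0.7915, prob=0.010730
UUDDU: Ā=136.7030, payoff=0.8832, prob=0.028612
DDUDU: Ā=119.8416, payoff=3.4667, prob=0.010730
UDUDU: Ā=133.7180, payoff=3.8681, prob=0.028612
DUUDU: Ā=130.9020, payoff=6.6841, prob=0.028612
UUUDU: Ā=146.0591, payoff=7.4581, prob=0.076299
DDDUU: Ā=117.3002, payoff=6.0082, prob=0.010730
UDDUU: Ā=130.8823, payoff=6.7038, prob=0.028612
DUDUU: Ā=128.0663, payoff=9.5198, prob=0.028612
UUDUU: Ā=142.8951, payoff=10.6221, prob=0.076299
DDUUU: Ā=125.3911, payoff=12.1950, prob=0.028612
UDUUU: Ā=139.9101, payoff=13.6071, prob=0.076299
DUUUU: Ā=137.0941, payoff=16.4231, prob=0.076299
UUUUU: Ā=152.9682, payoff=18.3247, prob=0.203463
Price = Σ prob·payoff / R^5 = 9.100991 / 1.159274 = 7.8506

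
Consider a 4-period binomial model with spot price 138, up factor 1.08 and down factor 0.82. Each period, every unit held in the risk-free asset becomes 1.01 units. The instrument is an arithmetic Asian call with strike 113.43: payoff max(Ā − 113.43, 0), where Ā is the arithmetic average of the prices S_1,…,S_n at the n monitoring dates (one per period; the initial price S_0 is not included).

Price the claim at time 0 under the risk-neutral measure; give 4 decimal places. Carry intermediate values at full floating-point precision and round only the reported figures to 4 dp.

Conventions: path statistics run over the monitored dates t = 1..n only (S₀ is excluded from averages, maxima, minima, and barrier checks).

price = 28.2098

Under the martingale measure an up-move has probability p* = 0.7308; value the claim as the probability-weighted average of per-path payoffs, discounted 4 periods at R = 1.01.
Enumerate all 2^4 = 16 price paths (U = up ×1.08, D = down ×0.82); each path with k up-moves has probability p*^k·(1−p*)^(4−k).
DDDD: Ā=86.1082, payoff=0.0000, prob=0.005254
UDDD: Ā=113.4108, payoff=0.0000, prob=0.014261
DUDD: Ā=104.4408, payoff=0.0000, prob=0.014261
UUDD: Ā=137.5562, payoff=24.1262, prob=0.038709
DDUD: Ā=97.0854, payoff=0.0000, prob=0.014261
UDUD: Ā=127.8686, payoff=14.4386, prob=0.038709
DUUD: Ā=118.8986, payoff=5.4686, prob=0.038709
UUUD: Ā=156.5981, payoff=43.1681, prob=0.105067
DDDU: Ā=91.0540, payoff=0.0000, prob=0.014261
UDDU: Ā=119.9247, payoff=6.4947, prob=0.038709
DUDU: Ā=110.9547, payoff=0.0000, prob=0.038709
UUDU: Ā=146.1355, payoff=32.7055, prob=0.105067
DDUU: Ā=103.5993, payoff=0.0000, prob=0.038709
UDUU: Ā=136.4479, payoff=23.0179, prob=0.105067
DUUU: Ā=127.4779, payoff=14.0479, prob=0.105067
UUUU: Ā=167.8977, payoff=54.4677, prob=0.285181
Price = Σ prob·payoff / R^4 = 29.355243 / 1.040604 = 28.2098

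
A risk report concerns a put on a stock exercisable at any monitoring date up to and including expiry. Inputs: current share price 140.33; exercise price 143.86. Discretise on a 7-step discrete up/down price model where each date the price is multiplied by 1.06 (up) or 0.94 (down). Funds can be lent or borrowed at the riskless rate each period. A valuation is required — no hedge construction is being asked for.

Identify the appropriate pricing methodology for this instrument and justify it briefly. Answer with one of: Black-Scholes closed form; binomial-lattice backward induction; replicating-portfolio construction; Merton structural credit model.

Key observation: the defining feature is the embedded early-exercise option across 7 discrete dates on the spot-140.33 tree; pricing the strike-143.86 put means working backward with an exercise test at every node.

framework: binomial-lattice backward induction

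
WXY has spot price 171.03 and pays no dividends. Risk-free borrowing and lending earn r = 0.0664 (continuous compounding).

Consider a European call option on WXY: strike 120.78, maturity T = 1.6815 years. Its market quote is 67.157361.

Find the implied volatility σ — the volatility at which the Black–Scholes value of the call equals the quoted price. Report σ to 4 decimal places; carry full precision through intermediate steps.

At σ = 0.3302 the Black–Scholes value reproduces the quote:
σ√T = 0.3302·√1.6815 = 0.428179
d₁ = (ln(S/K) + (r+σ²/2)T) / (σ√T) = (ln(171.03/120.78) + (0.0664+0.3302²/2)·1.6815) / 0.428179 = (0.347868 + 0.203320) / 0.428179 = 1.287285
d₂ = d₁ − σ√T = 1.287285 − 0.428179 = 0.859106
e^{−rT} = 0.894356
N(d₁) = 0.901003,  N(d₂) = 0.804859
V = S·N(d₁) − K·e^{−rT}·N(d₂) = 154.098458 − 86.941097 = 67.157361 (matching the quote); vega is positive throughout, so no other σ reproduces this price

sigma = 0.3302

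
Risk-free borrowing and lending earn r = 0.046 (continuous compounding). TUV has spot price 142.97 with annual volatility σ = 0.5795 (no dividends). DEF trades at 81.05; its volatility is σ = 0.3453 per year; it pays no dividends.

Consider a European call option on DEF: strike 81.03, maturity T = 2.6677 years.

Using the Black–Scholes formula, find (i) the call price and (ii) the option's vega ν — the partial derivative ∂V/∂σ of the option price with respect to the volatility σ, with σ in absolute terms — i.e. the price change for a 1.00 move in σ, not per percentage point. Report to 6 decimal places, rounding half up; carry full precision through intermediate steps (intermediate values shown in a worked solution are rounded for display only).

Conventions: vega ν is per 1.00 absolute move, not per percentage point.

price = 22.035042
ν = 46.605992

σ√T = 0.3453·√2.6677 = 0.563982
d₁ = (ln(S/K) + (r+σ²/2)T) / (σ√T) = (ln(81.05/81.03) + (0.046+0.3453²/2)·2.6677) / 0.563982 = (0.000247 + 0.281752) / 0.563982 = 0.500014
d₂ = d₁ − σ√T = 0.500014 − 0.563982 = -0.063968
e^{−rT} = 0.884516
N(d₁) = 0.691467,  N(d₂) = 0.474498
Call price V = S·N(d₁) − K·e^{−rT}·N(d₂) = 56.043428 − 34.008386 = 22.035042
φ(d₁) = (1/√(2π))·e^{−d₁²/2} = 0.352063
ν = S·φ(d₁)·√T = 46.605992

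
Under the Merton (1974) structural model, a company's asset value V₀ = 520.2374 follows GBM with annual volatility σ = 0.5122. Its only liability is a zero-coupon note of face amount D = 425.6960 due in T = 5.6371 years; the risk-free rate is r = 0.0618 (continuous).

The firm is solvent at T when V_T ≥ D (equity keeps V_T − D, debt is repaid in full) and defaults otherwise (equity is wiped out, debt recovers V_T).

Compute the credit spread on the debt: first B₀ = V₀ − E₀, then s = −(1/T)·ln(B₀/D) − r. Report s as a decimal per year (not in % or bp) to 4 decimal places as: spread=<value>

Equity is a call on the firm's assets struck at D = 425.6960:
d₁ = [ln(V₀/D) + (r + σ²/2)T] / (σ√T)
   = [ln(520.2374/425.6960) + (0.0618 + 0.5·0.5122²)·5.6371] / (0.5122·√5.6371)
   = [0.200560 + 1.087816] / 1.216095 = 1.059437
d₂ = d₁ − σ√T = 1.059437 − 1.216095 = -0.156658
N(d₁) = 0.855300,  N(d₂) = 0.437757,  e^(−rT) = 0.705836
E₀ = V₀·N(d₁) − D·e^(−rT)·N(d₂)
   = 520.2374·0.855300 − 425.6960·0.705836·0.437757 = 313.425286
B₀ = V₀ − E₀ = 520.2374 − 313.425286 = 206.812114
spread = −(1/T)·ln(B₀/D) − r = −(1/5.6371)·ln(206.812114/425.6960) − 0.0618 = 0.06626492

spread=0.0663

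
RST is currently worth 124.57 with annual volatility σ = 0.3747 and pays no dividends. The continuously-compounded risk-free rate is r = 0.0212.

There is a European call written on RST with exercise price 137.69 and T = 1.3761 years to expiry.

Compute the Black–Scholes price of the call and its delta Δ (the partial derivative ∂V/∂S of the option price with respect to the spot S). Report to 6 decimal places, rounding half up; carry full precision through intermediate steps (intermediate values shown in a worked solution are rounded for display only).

price = 18.172984
Δ = 0.523257

σ√T = 0.3747·√1.3761 = 0.439550
d₁ = (ln(S/K) + (r+σ²/2)T) / (σ√T) = (ln(124.57/137.69) + (0.0212+0.3747²/2)·1.3761) / 0.439550 = (-0.100137 + 0.125776) / 0.439550 = 0.058329
d₂ = d₁ − σ√T = 0.058329 − 0.439550 = -0.381221
e^{−rT} = 0.971248
N(d₁) = 0.523257,  N(d₂) = 0.351520
Call price V = S·N(d₁) − K·e^{−rT}·N(d₂) = 65.182099 − 47.009116 = 18.172984
Δ = N(d₁) = 0.523257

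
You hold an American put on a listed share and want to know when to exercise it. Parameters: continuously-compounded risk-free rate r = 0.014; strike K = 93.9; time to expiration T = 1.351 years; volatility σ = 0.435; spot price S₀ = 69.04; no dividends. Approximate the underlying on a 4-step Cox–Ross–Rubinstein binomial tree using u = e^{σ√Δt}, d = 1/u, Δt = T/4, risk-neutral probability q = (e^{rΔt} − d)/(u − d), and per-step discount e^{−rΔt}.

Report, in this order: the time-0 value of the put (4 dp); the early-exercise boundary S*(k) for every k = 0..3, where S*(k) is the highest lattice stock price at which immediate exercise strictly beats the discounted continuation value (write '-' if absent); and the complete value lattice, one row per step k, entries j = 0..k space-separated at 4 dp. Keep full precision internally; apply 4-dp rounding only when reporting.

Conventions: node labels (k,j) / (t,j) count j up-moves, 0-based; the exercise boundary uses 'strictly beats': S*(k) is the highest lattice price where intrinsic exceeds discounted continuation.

price = 31.2009
boundary = - - 41.6406 53.6178
tree:
31.2009
41.3590 18.9351
52.2594 28.2805 7.5470
61.5612 40.2822 13.6974 0.0000
68.7851 52.2594 24.8600 0.0000 0.0000

params: Δt=0.33775 u=1.28763 d=0.77662 q=0.44641 e^(-rΔt)=0.99528
t_4 payoffs: 68.7851 52.2594 24.8600 0.0000 0.0000
t_3: node(3,0) S=32.3388 payoff=61.5612 vs cont=61.1182 → 61.5612 [stop]  node(3,1) S=53.6178 payoff=40.2822 vs cont=39.8393 → 40.2822 [stop]  node(3,2) S=88.8982 payoff=5.0018 vs cont=13.6974 → 13.6974 [wait]  node(3,3) S=147.3931 payoff=0.0000 vs cont=0.0000 → 0.0000 [wait]  ⇒ S*(3)=53.6178
t_2: node(2,0) S=41.6406 payoff=52.2594 vs cont=51.8165 → 52.2594 [stop]  node(2,1) S=69.0400 payoff=24.8600 vs cont=28.2805 → 28.2805 [wait]  node(2,2) S=114.4683 payoff=0.0000 vs cont=7.5470 → 7.5470 [wait]  ⇒ S*(2)=41.6406
t_1: node(1,0) S=53.6178 payoff=40.2822 vs cont=41.3590 → 41.3590 [wait]  node(1,1) S=88.8982 payoff=5.0018 vs cont=18.9351 → 18.9351 [wait]  ⇒ S*(1)=-
t_0: node(0,0) S=69.0400 payoff=24.8600 vs cont=31.2009 → 31.2009 [wait]  ⇒ S*(0)=-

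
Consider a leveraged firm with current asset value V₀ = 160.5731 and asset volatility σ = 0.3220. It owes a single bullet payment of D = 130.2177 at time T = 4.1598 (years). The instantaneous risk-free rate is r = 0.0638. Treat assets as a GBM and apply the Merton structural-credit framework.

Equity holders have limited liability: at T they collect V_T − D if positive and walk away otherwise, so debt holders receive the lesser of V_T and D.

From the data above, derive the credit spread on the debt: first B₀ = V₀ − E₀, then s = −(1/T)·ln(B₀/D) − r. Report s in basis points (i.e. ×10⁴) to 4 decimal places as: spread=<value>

spread=282.6473

With assets at 160.5731 and a single debt payment of 130.2177 at 4.1598 years:
d₁ = [ln(V₀/D) + (r + σ²/2)T] / (σ√T)
   = [ln(160.5731/130.2177) + (0.0638 + 0.5·0.3220²)·4.1598] / (0.3220·√4.1598)
   = [0.209542 + 0.481048] / 0.656738 = 1.051545
d₂ = d₁ − σ√T = 1.051545 − 0.656738 = 0.394807
N(d₁) = 0.853496,  N(d₂) = 0.653507,  e^(−rT) = 0.766903
E₀ = V₀·N(d₁) − D·e^(−rT)·N(d₂)
   = 160.5731·0.853496 − 130.2177·0.766903·0.653507 = 71.786404
B₀ = V₀ − E₀ = 160.5731 − 71.786404 = 88.786696
spread = −(1/T)·ln(B₀/D) − r = −(1/4.1598)·ln(88.786696/130.2177) − 0.0638 = 0.02826473
in basis points: 0.02826473 × 10⁴ = 282.6473 bp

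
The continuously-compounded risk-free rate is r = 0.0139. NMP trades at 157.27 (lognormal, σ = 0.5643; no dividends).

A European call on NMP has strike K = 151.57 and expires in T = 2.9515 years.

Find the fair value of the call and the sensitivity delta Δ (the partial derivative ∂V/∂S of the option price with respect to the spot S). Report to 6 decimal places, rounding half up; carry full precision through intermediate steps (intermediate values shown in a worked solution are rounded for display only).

σ√T = 0.5643·√2.9515 = 0.969463
d₁ = (ln(S/K) + (r+σ²/2)T) / (σ√T) = (ln(157.27/151.57) + (0.0139+0.5643²/2)·2.9515) / 0.969463 = (0.036917 + 0.510956) / 0.969463 = 0.565129
d₂ = d₁ − σ√T = 0.565129 − 0.969463 = -0.404334
e^{−rT} = 0.959804
N(d₁) = 0.714007,  N(d₂) = 0.342983
Call price V = S·N(d₁) − K·e^{−rT}·N(d₂) = 112.291887 − 49.896389 = 62.395498
Δ = N(d₁) = 0.714007

price = 62.395498
Δ = 0.714007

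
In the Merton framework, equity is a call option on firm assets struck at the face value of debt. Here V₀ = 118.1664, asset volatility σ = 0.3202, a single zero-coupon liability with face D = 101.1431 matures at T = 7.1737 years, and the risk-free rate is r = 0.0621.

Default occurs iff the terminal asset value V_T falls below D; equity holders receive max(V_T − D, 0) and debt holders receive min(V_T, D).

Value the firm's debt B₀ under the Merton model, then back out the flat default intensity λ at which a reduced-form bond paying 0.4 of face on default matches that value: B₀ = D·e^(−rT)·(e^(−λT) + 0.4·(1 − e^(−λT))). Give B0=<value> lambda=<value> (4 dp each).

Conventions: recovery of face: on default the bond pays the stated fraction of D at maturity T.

With assets at 118.1664 and a single debt payment of 101.1431 at 7.1737 years:
d₁ = [ln(V₀/D) + (r + σ²/2)T] / (σ√T)
   = [ln(118.1664/101.1431) + (0.0621 + 0.5·0.3202²)·7.1737] / (0.3202·√7.1737)
   = [0.155557 + 0.813239] / 0.857616 = 1.129639
d₂ = d₁ − σ√T = 1.129639 − 0.857616 = 0.272023
N(d₁) = 0.870686,  N(d₂) = 0.607198,  e^(−rT) = 0.640512
E₀ = V₀·N(d₁) − D·e^(−rT)·N(d₂)
   = 118.1664·0.870686 − 101.1431·0.640512·0.607198 = 63.549464
B₀ = V₀ − E₀ = 118.1664 − 63.549464 = 54.616936
e^(−λT) = (B₀·e^(rT)/D − 0.4)/(1 − 0.4) = (54.6169·1.561250/101.1431 − 0.4)/0.6 = 0.73844869
λ = −ln(0.73844869)/7.1737 = 0.042266

B0=54.6169 lambda=0.0423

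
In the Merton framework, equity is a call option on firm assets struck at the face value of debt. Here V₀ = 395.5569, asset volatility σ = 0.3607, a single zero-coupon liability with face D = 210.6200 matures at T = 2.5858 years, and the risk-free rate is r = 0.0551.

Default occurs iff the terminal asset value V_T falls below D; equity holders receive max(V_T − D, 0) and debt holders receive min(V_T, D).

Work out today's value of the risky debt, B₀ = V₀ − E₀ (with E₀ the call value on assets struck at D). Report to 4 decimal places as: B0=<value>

B0=176.2168

Work the structural quantities from V₀ = 395.5569 against face 210.6200:
d₁ = [ln(V₀/D) + (r + σ²/2)T] / (σ√T)
   = [ln(395.5569/210.6200) + (0.0551 + 0.5·0.3607²)·2.5858] / (0.3607·√2.5858)
   = [0.630239 + 0.310690] / 0.580021 = 1.622233
d₂ = d₁ − σ√T = 1.622233 − 0.580021 = 1.042212
N(d₁) = 0.947623,  N(d₂) = 0.851343,  e^(−rT) = 0.867207
E₀ = V₀·N(d₁) − D·e^(−rT)·N(d₂)
   = 395.5569·0.947623 − 210.6200·0.867207·0.851343 = 219.340093
B₀ = V₀ − E₀ = 395.5569 − 219.340093 = 176.216807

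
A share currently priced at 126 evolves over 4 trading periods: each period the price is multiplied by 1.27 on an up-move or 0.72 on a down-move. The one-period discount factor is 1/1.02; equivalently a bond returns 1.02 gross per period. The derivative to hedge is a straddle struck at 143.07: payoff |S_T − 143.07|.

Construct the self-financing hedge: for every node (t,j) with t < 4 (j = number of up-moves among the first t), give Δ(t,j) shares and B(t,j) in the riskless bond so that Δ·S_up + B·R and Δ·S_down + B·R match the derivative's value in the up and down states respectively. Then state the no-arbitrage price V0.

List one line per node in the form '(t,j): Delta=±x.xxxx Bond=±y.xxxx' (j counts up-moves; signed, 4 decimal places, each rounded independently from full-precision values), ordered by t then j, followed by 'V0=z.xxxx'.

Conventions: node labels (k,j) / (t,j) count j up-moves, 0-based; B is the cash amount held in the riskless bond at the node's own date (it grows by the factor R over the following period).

Risk-neutral probability p* = (R−d)/(u−d) = (1.02−0.72)/(1.27−0.72) = 0.5455.
Expiry values: V(4,0)=109.2089, V(4,1)=83.3429, V(4,2)=37.7180, V(4,3)=42.7593, V(4,4)=184.7122
  t=3,j=0: stock 47.0292 → up 59.7271 (V=83.3429), down 33.8611 (V=109.2089). Price 93.2355; hedge Δ=-1.0000, bond B=140.2647.
  t=3,j=1: stock 82.9544 → up 105.3520 (V=37.7180), down 59.7271 (V=83.3429). Price 57.3103; hedge Δ=-1.0000, bond B=140.2647.
  t=3,j=2: stock 146.3223 → up 185.8293 (V=42.7593), down 105.3520 (V=37.7180). Price 39.6743; hedge Δ=0.0626, bond B=30.5082.
  t=3,j=3: stock 258.0963 → up 327.7822 (V=184.7122), down 185.8293 (V=42.7593). Price 117.8316; hedge Δ=1.0000, bond B=-140.2647.
  t=2,j=0: stock 65.3184 → up 82.9544 (V=57.3103), down 47.0292 (V=93.2355). Price 72.1960; hedge Δ=-1.0000, bond B=137.5144.
  t=2,j=1: stock 115.2144 → up 146.3223 (V=39.6743), down 82.9544 (V=57.3103). Price 46.7556; hedge Δ=-0.2783, bond B=78.8211.
  t=2,j=2: stock 203.2254 → up 258.0963 (V=117.8316), down 146.3223 (V=39.6743). Price 80.6917; hedge Δ=0.6992, bond B=-61.4124.
  t=1,j=0: stock 90.7200 → up 115.2144 (V=46.7556), down 65.3184 (V=72.1960). Price 57.1759; hedge Δ=-0.5099, bond B=103.4313.
  t=1,j=1: stock 160.0200 → up 203.2254 (V=80.6917), down 115.2144 (V=46.7556). Price 63.9865; hedge Δ=0.3856, bond B=2.2844.
  t=0,j=0: stock 126.0000 → up 160.0200 (V=63.9865), down 90.7200 (V=57.1759). Price 59.6968; hedge Δ=0.0983, bond B=47.3140.
Check: Δ(0,0)·S0 + B(0,0) = 59.6968 = V0.

(0,0): Delta=0.0983 Bond=47.3140
(1,0): Delta=-0.5099 Bond=103.4313
(1,1): Delta=0.3856 Bond=2.2844
(2,0): Delta=-1.0000 Bond=137.5144
(2,1): Delta=-0.2783 Bond=78.8211
(2,2): Delta=0.6992 Bond=-61.4124
(3,0): Delta=-1.0000 Bond=140.2647
(3,1): Delta=-1.0000 Bond=140.2647
(3,2): Delta=0.0626 Bond=30.5082
(3,3): Delta=1.0000 Bond=-140.2647
V0=59.6968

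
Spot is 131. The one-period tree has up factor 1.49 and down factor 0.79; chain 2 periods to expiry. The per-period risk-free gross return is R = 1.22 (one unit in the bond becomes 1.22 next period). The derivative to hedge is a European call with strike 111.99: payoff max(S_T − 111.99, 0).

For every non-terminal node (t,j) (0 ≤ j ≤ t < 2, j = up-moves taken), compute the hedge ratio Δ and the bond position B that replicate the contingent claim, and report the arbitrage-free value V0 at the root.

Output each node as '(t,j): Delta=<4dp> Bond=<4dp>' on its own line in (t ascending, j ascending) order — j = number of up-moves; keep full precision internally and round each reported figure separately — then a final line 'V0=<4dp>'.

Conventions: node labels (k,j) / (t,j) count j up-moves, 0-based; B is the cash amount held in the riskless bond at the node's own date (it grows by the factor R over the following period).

(0,0): Delta=0.8958 Bond=-58.5650
(1,0): Delta=0.5827 Bond=-39.0468
(1,1): Delta=1.0000 Bond=-91.7951
V0=58.7801

Risk-neutral probability p* = (R−d)/(u−d) = (1.22−0.79)/(1.49−0.79) = 0.6143.
Payoffs at expiry: V(2,0)=0.0000, V(2,1)=42.2101, V(2,2)=178.8431
(1,0): S=103.4900. Δ = (V_up−V_dn)/(S_up−S_dn) = (42.2101−0.0000)/(154.2001−81.7571) = 0.5827. V = [p*·42.2101 + (1−p*)·0.0000]/1.22 = 21.2533. B = V − Δ·S = -39.0468.
(1,1): S=195.1900. Δ = (V_up−V_dn)/(S_up−S_dn) = (178.8431−42.2101)/(290.8331−154.2001) = 1.0000. V = [p*·178.8431 + (1−p*)·42.2101]/1.22 = 103.3949. B = V − Δ·S = -91.7951.
(0,0): S=131.0000. Δ = (V_up−V_dn)/(S_up−S_dn) = (103.3949−21.2533)/(195.1900−103.4900) = 0.8958. V = [p*·103.3949 + (1−p*)·21.2533]/1.22 = 58.7801. B = V − Δ·S = -58.5650.
Check: Δ(0,0)·S0 + B(0,0) = 58.7801 = V0.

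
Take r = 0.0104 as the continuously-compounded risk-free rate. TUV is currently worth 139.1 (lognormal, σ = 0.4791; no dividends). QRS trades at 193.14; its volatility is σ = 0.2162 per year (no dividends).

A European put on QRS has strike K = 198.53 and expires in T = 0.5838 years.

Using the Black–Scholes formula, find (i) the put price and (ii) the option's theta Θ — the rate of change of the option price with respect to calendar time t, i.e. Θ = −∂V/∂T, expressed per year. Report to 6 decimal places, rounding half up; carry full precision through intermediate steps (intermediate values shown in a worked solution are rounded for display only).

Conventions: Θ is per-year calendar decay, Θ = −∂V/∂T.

price = 15.053795
Θ = -9.690311

σ√T = 0.2162·√0.5838 = 0.165192
d₁ = (ln(S/K) + (r+σ²/2)T) / (σ√T) = (ln(193.14/198.53) + (0.0104+0.2162²/2)·0.5838) / 0.165192 = (-0.027525 + 0.019716) / 0.165192 = -0.047274
d₂ = d₁ − σ√T = -0.047274 − 0.165192 = -0.212466
e^{−rT} = 0.993947
N(−d₁) = 0.518853,  N(−d₂) = 0.584128
Put price V = K·e^{−rT}·N(−d₂) − S·N(−d₁) = 115.264984 − 100.211189 = 15.053795
φ(d₁) = (1/√(2π))·e^{−d₁²/2} = 0.398497
Θ = −S·φ(d₁)·σ/(2√T) + r·K·e^{−rT}·N(−d₂) = −10.889067 + 1.198756 = -9.690311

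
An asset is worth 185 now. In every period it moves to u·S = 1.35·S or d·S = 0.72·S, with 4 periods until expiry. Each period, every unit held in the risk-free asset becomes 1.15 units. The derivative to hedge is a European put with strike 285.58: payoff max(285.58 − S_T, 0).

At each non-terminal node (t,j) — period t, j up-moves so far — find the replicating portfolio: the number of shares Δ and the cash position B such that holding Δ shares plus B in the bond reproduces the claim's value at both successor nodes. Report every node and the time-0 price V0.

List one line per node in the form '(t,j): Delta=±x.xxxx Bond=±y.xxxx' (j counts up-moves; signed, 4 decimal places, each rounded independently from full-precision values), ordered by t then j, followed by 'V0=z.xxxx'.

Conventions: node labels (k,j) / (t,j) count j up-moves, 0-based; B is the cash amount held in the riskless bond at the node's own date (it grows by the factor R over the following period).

(0,0): Delta=-0.3801 Bond=99.1455
(1,0): Delta=-0.8231 Bond=173.0209
(1,1): Delta=-0.2702 Bond=86.5739
(2,0): Delta=-1.0000 Bond=215.9395
(2,1): Delta=-0.7792 Bond=191.0831
(2,2): Delta=-0.1440 Bond=56.9911
(3,0): Delta=-1.0000 Bond=248.3304
(3,1): Delta=-1.0000 Bond=248.3304
(3,2): Delta=-0.7244 Bond=206.4502
(3,3): Delta=0.0000 Bond=0.0000
V0=28.8215

Under the risk-neutral measure, an up-move has probability p* = (R−d)/(u−d) = 0.6825 and values discount at R = 1.15.
Expiry values: V(4,0)=235.8634, V(4,1)=192.3613, V(4,2)=110.7950, V(4,3)=0.0000, V(4,4)=0.0000
Node (3,0) S=69.0509: V=(p*·192.3613+(1−p*)·235.8634)/1.15=179.2796; Δ=(192.3613−235.8634)/(93.2187−49.7166)=-1.0000; B=V−Δ·S=248.3304
Node (3,1) S=129.4704: V=(p*·110.7950+(1−p*)·192.3613)/1.15=118.8600; Δ=(110.7950−192.3613)/(174.7850−93.2187)=-1.0000; B=V−Δ·S=248.3304
Node (3,2) S=242.7570: V=(p*·0.0000+(1−p*)·110.7950)/1.15=30.5852; Δ=(0.0000−110.7950)/(327.7220−174.7850)=-0.7244; B=V−Δ·S=206.4502
Node (3,3) S=455.1694: V=(p*·0.0000+(1−p*)·0.0000)/1.15=0.0000; Δ=(0.0000−0.0000)/(614.4787−327.7220)=0.0000; B=V−Δ·S=0.0000
Node (2,0) S=95.9040: V=(p*·118.8600+(1−p*)·179.2796)/1.15=120.0355; Δ=(118.8600−179.2796)/(129.4704−69.0509)=-1.0000; B=V−Δ·S=215.9395
Node (2,1) S=179.8200: V=(p*·30.5852+(1−p*)·118.8600)/1.15=50.9643; Δ=(30.5852−118.8600)/(242.7570−129.4704)=-0.7792; B=V−Δ·S=191.0831
Node (2,2) S=337.1625: V=(p*·0.0000+(1−p*)·30.5852)/1.15=8.4431; Δ=(0.0000−30.5852)/(455.1694−242.7570)=-0.1440; B=V−Δ·S=56.9911
Node (1,0) S=133.2000: V=(p*·50.9643+(1−p*)·120.0355)/1.15=63.3841; Δ=(50.9643−120.0355)/(179.8200−95.9040)=-0.8231; B=V−Δ·S=173.0209
Node (1,1) S=249.7500: V=(p*·8.4431+(1−p*)·50.9643)/1.15=19.0799; Δ=(8.4431−50.9643)/(337.1625−179.8200)=-0.2702; B=V−Δ·S=86.5739
Node (0,0) S=185.0000: V=(p*·19.0799+(1−p*)·63.3841)/1.15=28.8215; Δ=(19.0799−63.3841)/(249.7500−133.2000)=-0.3801; B=V−Δ·S=99.1455
Check: Δ(0,0)·S0 + B(0,0) = 28.8215 = V0.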